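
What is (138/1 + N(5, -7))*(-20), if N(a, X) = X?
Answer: -2620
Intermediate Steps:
(138/1 + N(5, -7))*(-20) = (138/1 - 7)*(-20) = (138*1 - 7)*(-20) = (138 - 7)*(-20) = 131*(-20) = -2620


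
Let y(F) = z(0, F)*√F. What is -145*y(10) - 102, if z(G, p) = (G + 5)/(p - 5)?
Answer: -102 - 145*√10 ≈ -560.53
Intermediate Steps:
z(G, p) = (5 + G)/(-5 + p)
y(F) = 5*√F/(-5 + F) (y(F) = ((5 + 0)/(-5 + F))*√F = (5/(-5 + F))*√F = 5*√F/(-5 + F))
-145*y(10) - 102 = -725*√10/(-5 + 10) - 102 = -725*√10/5 - 102 = -145*√10 - 102 = -102 - 145*√10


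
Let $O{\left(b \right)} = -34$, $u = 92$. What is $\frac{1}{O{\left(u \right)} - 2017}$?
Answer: $- \frac{1}{2051} \approx -0.00048757$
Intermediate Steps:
$\frac{1}{O{\left(u \right)} - 2017} = \frac{1}{-34 - 2017} = \frac{1}{-2051} = - \frac{1}{2051}$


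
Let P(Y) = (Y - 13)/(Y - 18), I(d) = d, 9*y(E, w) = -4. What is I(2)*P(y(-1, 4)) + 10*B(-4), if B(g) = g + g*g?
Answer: 10081/83 ≈ 121.46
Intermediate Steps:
y(E, w) = -4/9 (y(E, w) = (1/9)*(-4) = -4/9)
B(g) = g + g**2
P(Y) = (-13 + Y)/(-18 + Y)
I(2)*P(y(-1, 4)) + 10*B(-4) = 2*((-13 - 4/9)/(-18 - 4/9)) + 10*(-4*(1 - 4)) = 2*(-121/9/(-166/9)) + 10*(-4*(-3)) = 2*(-9/166*(-121/9)) + 10*12 = 2*(121/166) + 120 = 121/83 + 120 = 10081/83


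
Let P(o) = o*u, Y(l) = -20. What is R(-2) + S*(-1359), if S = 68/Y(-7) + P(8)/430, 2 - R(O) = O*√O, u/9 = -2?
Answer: 1091707/215 + 2*I*√2 ≈ 5077.7 + 2.8284*I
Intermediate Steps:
u = -18 (u = 9*(-2) = -18)
R(O) = 2 - O^(3/2) (R(O) = 2 - O*√O = 2 - O^(3/2))
P(o) = -18*o (P(o) = o*(-18) = -18*o)
S = -803/215 (S = 68/(-20) - 18*8/430 = 68*(-1/20) - 144*1/430 = -17/5 - 72/215 = -803/215 ≈ -3.7349)
R(-2) + S*(-1359) = (2 - (-2)^(3/2)) - 803/215*(-1359) = (2 - (-2)*I*√2) + 1091277/215 = (2 + 2*I*√2) + 1091277/215 = 1091707/215 + 2*I*√2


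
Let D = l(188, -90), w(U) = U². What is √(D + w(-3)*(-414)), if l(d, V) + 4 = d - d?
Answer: I*√3730 ≈ 61.074*I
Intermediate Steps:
l(d, V) = -4 (l(d, V) = -4 + (d - d) = -4 + 0 = -4)
D = -4
√(D + w(-3)*(-414)) = √(-4 + (-3)²*(-414)) = √(-4 + 9*(-414)) = √(-4 - 3726) = √(-3730) = I*√3730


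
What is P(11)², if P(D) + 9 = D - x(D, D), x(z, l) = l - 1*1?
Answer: 64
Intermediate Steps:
x(z, l) = -1 + l (x(z, l) = l - 1 = -1 + l)
P(D) = -8 (P(D) = -9 + (D - (-1 + D)) = -9 + (D + (1 - D)) = -9 + 1 = -8)
P(11)² = (-8)² = 64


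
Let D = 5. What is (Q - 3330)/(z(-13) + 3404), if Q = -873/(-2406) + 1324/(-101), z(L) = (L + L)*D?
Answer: -270769117/265200548 ≈ -1.0210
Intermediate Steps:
z(L) = 10*L (z(L) = (L + L)*5 = (2*L)*5 = 10*L)
Q = -1032457/81002 (Q = -873*(-1/2406) + 1324*(-1/101) = 291/802 - 1324/101 = -1032457/81002 ≈ -12.746)
(Q - 3330)/(z(-13) + 3404) = (-1032457/81002 - 3330)/(10*(-13) + 3404) = -270769117/(81002*(-130 + 3404)) = -270769117/81002/3274 = -270769117/81002*1/3274 = -270769117/265200548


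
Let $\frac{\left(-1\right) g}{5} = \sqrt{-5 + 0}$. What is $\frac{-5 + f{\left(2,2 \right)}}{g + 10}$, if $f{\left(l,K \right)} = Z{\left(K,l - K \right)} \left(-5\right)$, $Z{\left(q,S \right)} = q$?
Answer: $- \frac{2}{3} - \frac{i \sqrt{5}}{3} \approx -0.66667 - 0.74536 i$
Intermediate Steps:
$f{\left(l,K \right)} = - 5 K$ ($f{\left(l,K \right)} = K \left(-5\right) = - 5 K$)
$g = - 5 i \sqrt{5}$ ($g = - 5 \sqrt{-5 + 0} = - 5 \sqrt{-5} = - 5 i \sqrt{5} \approx - 11.18 i$)
$\frac{-5 + f{\left(2,2 \right)}}{g + 10} = \frac{-5 - 10}{- 5 i \sqrt{5} + 10} = \frac{-5 - 10}{10 - 5 i \sqrt{5}} = - \frac{15}{10 - 5 i \sqrt{5}}$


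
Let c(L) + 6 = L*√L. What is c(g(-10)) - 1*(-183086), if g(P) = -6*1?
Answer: 183080 - 6*I*√6 ≈ 1.8308e+5 - 14.697*I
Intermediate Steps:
g(P) = -6
c(L) = -6 + L^(3/2) (c(L) = -6 + L*√L = -6 + L^(3/2))
c(g(-10)) - 1*(-183086) = (-6 + (-6)^(3/2)) - 1*(-183086) = (-6 - 6*I*√6) + 183086 = 183080 - 6*I*√6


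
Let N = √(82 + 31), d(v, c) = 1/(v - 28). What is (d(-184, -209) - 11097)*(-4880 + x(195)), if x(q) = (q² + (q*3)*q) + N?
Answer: -86586154825/53 - 2352565*√113/212 ≈ -1.6338e+9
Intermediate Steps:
d(v, c) = 1/(-28 + v)
N = √113 ≈ 10.630
x(q) = √113 + 4*q² (x(q) = (q² + (q*3)*q) + √113 = (q² + (3*q)*q) + √113 = (q² + 3*q²) + √113 = 4*q² + √113 = √113 + 4*q²)
(d(-184, -209) - 11097)*(-4880 + x(195)) = (1/(-28 - 184) - 11097)*(-4880 + (√113 + 4*195²)) = (1/(-212) - 11097)*(-4880 + (√113 + 4*38025)) = (-1/212 - 11097)*(-4880 + (√113 + 152100)) = -2352565*(-4880 + (152100 + √113))/212 = -2352565*(147220 + √113)/212 = -86586154825/53 - 2352565*√113/212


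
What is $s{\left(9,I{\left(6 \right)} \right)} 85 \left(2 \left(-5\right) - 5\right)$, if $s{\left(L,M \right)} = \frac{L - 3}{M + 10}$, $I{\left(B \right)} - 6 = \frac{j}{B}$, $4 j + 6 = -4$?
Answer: $- \frac{5400}{11} \approx -490.91$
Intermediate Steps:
$j = - \frac{5}{2}$ ($j = - \frac{3}{2} + \frac{1}{4} \left(-4\right) = - \frac{3}{2} - 1 = - \frac{5}{2} \approx -2.5$)
$I{\left(B \right)} = 6 - \frac{5}{2 B}$
$s{\left(L,M \right)} = \frac{-3 + L}{10 + M}$
$s{\left(9,I{\left(6 \right)} \right)} 85 \left(2 \left(-5\right) - 5\right) = \frac{-3 + 9}{10 + \left(6 - \frac{5}{2 \cdot 6}\right)} 85 \left(2 \left(-5\right) - 5\right) = \frac{1}{10 + \left(6 - \frac{5}{12}\right)} 6 \cdot 85 \left(-10 - 5\right) = \frac{1}{10 + \left(6 - \frac{5}{12}\right)} 6 \cdot 85 \left(-15\right) = \frac{1}{10 + \frac{67}{12}} \cdot 6 \cdot 85 \left(-15\right) = \frac{1}{\frac{187}{12}} \cdot 6 \cdot 85 \left(-15\right) = \frac{12}{187} \cdot 6 \cdot 85 \left(-15\right) = \frac{72}{187} \cdot 85 \left(-15\right) = \frac{360}{11} \left(-15\right) = - \frac{5400}{11}$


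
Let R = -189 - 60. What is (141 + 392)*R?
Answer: -132717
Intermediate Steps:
R = -249
(141 + 392)*R = (141 + 392)*(-249) = 533*(-249) = -132717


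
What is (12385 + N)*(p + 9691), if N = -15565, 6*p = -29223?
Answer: -15329190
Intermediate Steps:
p = -9741/2 (p = (⅙)*(-29223) = -9741/2 ≈ -4870.5)
(12385 + N)*(p + 9691) = (12385 - 15565)*(-9741/2 + 9691) = -3180*9641/2 = -15329190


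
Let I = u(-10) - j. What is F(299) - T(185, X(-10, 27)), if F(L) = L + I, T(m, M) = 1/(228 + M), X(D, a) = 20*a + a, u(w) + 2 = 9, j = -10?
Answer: 251219/795 ≈ 316.00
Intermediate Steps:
u(w) = 7 (u(w) = -2 + 9 = 7)
X(D, a) = 21*a
I = 17 (I = 7 - 1*(-10) = 7 + 10 = 17)
F(L) = 17 + L (F(L) = L + 17 = 17 + L)
F(299) - T(185, X(-10, 27)) = (17 + 299) - 1/(228 + 21*27) = 316 - 1/(228 + 567) = 316 - 1/795 = 251219/795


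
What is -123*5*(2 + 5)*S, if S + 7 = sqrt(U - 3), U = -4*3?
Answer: 30135 - 4305*I*sqrt(15) ≈ 30135.0 - 16673.0*I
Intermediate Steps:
U = -12
S = -7 + I*sqrt(15) (S = -7 + sqrt(-12 - 3) = -7 + sqrt(-15) = -7 + I*sqrt(15) ≈ -7.0 + 3.873*I)
-123*5*(2 + 5)*S = -123*5*(2 + 5)*(-7 + I*sqrt(15)) = -123*5*7*(-7 + I*sqrt(15)) = -4305*(-7 + I*sqrt(15)) = -123*(-245 + 35*I*sqrt(15)) = 30135 - 4305*I*sqrt(15)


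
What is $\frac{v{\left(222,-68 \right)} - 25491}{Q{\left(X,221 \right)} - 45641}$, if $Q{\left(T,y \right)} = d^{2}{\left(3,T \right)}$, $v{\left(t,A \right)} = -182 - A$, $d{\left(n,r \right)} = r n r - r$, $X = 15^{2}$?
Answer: $- \frac{25605}{22997676859} \approx -1.1134 \cdot 10^{-6}$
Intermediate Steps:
$X = 225$
$d{\left(n,r \right)} = - r + n r^{2}$ ($d{\left(n,r \right)} = n r r - r = n r^{2} - r = - r + n r^{2}$)
$Q{\left(T,y \right)} = T^{2} \left(-1 + 3 T\right)^{2}$ ($Q{\left(T,y \right)} = \left(T \left(-1 + 3 T\right)\right)^{2} = T^{2} \left(-1 + 3 T\right)^{2}$)
$\frac{v{\left(222,-68 \right)} - 25491}{Q{\left(X,221 \right)} - 45641} = \frac{\left(-182 - -68\right) - 25491}{225^{2} \left(-1 + 3 \cdot 225\right)^{2} - 45641} = \frac{\left(-182 + 68\right) - 25491}{50625 \left(-1 + 675\right)^{2} - 45641} = \frac{-114 - 25491}{50625 \cdot 674^{2} - 45641} = - \frac{25605}{50625 \cdot 454276 - 45641} = - \frac{25605}{22997722500 - 45641} = - \frac{25605}{22997676859}$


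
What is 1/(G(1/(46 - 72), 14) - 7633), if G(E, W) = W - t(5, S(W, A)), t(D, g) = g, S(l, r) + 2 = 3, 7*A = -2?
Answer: -1/7620 ≈ -0.00013123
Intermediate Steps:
A = -2/7 (A = (1/7)*(-2) = -2/7 ≈ -0.28571)
S(l, r) = 1 (S(l, r) = -2 + 3 = 1)
G(E, W) = -1 + W (G(E, W) = W - 1*1 = W - 1 = -1 + W)
1/(G(1/(46 - 72), 14) - 7633) = 1/((-1 + 14) - 7633) = 1/(13 - 7633) = 1/(-7620) = -1/7620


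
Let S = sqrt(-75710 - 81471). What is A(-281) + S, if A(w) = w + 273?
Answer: -8 + I*sqrt(157181) ≈ -8.0 + 396.46*I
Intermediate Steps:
A(w) = 273 + w
S = I*sqrt(157181) (S = sqrt(-157181) = I*sqrt(157181) ≈ 396.46*I)
A(-281) + S = (273 - 281) + I*sqrt(157181) = -8 + I*sqrt(157181)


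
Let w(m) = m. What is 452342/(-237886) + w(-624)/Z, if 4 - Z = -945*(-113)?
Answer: -2188776829/1154622953 ≈ -1.8957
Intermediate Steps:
Z = -106781 (Z = 4 - (-945)*(-113) = 4 - 1*106785 = 4 - 106785 = -106781)
452342/(-237886) + w(-624)/Z = 452342/(-237886) - 624/(-106781) = 452342*(-1/237886) - 624*(-1/106781) = -20561/10813 + 624/106781 = -2188776829/1154622953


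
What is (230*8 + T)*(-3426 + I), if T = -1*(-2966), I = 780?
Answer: -12716676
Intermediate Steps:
T = 2966
(230*8 + T)*(-3426 + I) = (230*8 + 2966)*(-3426 + 780) = (1840 + 2966)*(-2646) = 4806*(-2646) = -12716676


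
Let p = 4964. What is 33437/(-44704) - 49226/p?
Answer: -591645093/55477664 ≈ -10.665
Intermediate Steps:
33437/(-44704) - 49226/p = 33437/(-44704) - 49226/4964 = 33437*(-1/44704) - 49226*1/4964 = -33437/44704 - 24613/2482 = -591645093/55477664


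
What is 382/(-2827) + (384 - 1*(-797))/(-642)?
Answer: -3583931/1814934 ≈ -1.9747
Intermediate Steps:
382/(-2827) + (384 - 1*(-797))/(-642) = 382*(-1/2827) + (384 + 797)*(-1/642) = -382/2827 + 1181*(-1/642) = -382/2827 - 1181/642 = -3583931/1814934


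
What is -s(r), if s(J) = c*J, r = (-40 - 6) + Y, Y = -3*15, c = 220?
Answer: 20020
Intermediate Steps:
Y = -45
r = -91 (r = (-40 - 6) - 45 = -46 - 45 = -91)
s(J) = 220*J
-s(r) = -220*(-91) = -1*(-20020) = 20020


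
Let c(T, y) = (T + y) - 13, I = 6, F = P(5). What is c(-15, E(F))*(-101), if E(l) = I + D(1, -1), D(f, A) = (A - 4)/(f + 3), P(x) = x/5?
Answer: 9393/4 ≈ 2348.3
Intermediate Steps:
P(x) = x/5 (P(x) = x*(1/5) = x/5)
F = 1 (F = (1/5)*5 = 1)
D(f, A) = (-4 + A)/(3 + f)
E(l) = 19/4 (E(l) = 6 + (-4 - 1)/(3 + 1) = 6 - 5/4 = 19/4)
c(T, y) = -13 + T + y
c(-15, E(F))*(-101) = (-13 - 15 + 19/4)*(-101) = -93/4*(-101) = 9393/4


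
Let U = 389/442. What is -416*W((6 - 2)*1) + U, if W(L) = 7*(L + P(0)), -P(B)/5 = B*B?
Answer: -5148027/442 ≈ -11647.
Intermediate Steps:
U = 389/442 (U = 389*(1/442) = 389/442 ≈ 0.88009)
P(B) = -5*B² (P(B) = -5*B*B = -5*B²)
W(L) = 7*L (W(L) = 7*(L - 5*0²) = 7*(L - 5*0) = 7*(L + 0) = 7*L)
-416*W((6 - 2)*1) + U = -2912*(6 - 2)*1 + 389/442 = -2912*4*1 + 389/442 = -2912*4 + 389/442 = -416*28 + 389/442 = -11648 + 389/442 = -5148027/442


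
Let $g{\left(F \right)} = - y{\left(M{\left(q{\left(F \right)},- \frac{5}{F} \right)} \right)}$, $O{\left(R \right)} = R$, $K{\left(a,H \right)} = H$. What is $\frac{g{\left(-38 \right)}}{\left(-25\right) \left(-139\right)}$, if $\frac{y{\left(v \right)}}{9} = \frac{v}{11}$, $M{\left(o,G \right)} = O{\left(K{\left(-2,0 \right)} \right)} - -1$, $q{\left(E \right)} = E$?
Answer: $- \frac{9}{38225} \approx -0.00023545$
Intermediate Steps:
$M{\left(o,G \right)} = 1$ ($M{\left(o,G \right)} = 0 - -1 = 0 + 1 = 1$)
$y{\left(v \right)} = \frac{9 v}{11}$ ($y{\left(v \right)} = 9 \frac{v}{11} = \frac{9 v}{11}$)
$g{\left(F \right)} = - \frac{9}{11}$ ($g{\left(F \right)} = - \frac{9 \cdot 1}{11} = \left(-1\right) \frac{9}{11} = - \frac{9}{11}$)
$\frac{g{\left(-38 \right)}}{\left(-25\right) \left(-139\right)} = - \frac{9}{11 \left(\left(-25\right) \left(-139\right)\right)} = - \frac{9}{11 \cdot 3475} = \left(- \frac{9}{11}\right) \frac{1}{3475} = - \frac{9}{38225}$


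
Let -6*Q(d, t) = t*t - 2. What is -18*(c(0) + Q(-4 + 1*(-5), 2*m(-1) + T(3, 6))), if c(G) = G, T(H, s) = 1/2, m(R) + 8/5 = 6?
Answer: 25347/100 ≈ 253.47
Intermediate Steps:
m(R) = 22/5 (m(R) = -8/5 + 6 = 22/5)
T(H, s) = ½
Q(d, t) = ⅓ - t²/6 (Q(d, t) = -(t*t - 2)/6 = -(t² - 2)/6 = -(-2 + t²)/6 = ⅓ - t²/6)
-18*(c(0) + Q(-4 + 1*(-5), 2*m(-1) + T(3, 6))) = -18*(0 + (⅓ - (2*(22/5) + ½)²/6)) = -18*(0 + (⅓ - (44/5 + ½)²/6)) = -18*(0 + (⅓ - (93/10)²/6)) = -18*(0 + (⅓ - ⅙*8649/100)) = -18*(0 + (⅓ - 2883/200)) = -18*(0 - 8449/600) = -18*(-8449/600) = 25347/100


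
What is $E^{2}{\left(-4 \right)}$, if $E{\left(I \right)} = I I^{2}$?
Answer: $4096$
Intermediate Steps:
$E{\left(I \right)} = I^{3}$
$E^{2}{\left(-4 \right)} = \left(\left(-4\right)^{3}\right)^{2} = \left(-64\right)^{2} = 4096$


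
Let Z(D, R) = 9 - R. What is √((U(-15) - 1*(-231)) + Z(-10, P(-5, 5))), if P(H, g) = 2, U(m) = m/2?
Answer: √922/2 ≈ 15.182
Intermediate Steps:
U(m) = m/2 (U(m) = m*(½) = m/2)
√((U(-15) - 1*(-231)) + Z(-10, P(-5, 5))) = √(((½)*(-15) - 1*(-231)) + (9 - 1*2)) = √((-15/2 + 231) + (9 - 2)) = √(447/2 + 7) = √(461/2) = √922/2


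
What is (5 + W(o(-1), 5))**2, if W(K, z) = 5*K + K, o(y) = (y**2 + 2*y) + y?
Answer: 49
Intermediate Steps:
o(y) = y**2 + 3*y
W(K, z) = 6*K
(5 + W(o(-1), 5))**2 = (5 + 6*(-(3 - 1)))**2 = (5 + 6*(-1*2))**2 = (5 + 6*(-2))**2 = (5 - 12)**2 = (-7)**2 = 49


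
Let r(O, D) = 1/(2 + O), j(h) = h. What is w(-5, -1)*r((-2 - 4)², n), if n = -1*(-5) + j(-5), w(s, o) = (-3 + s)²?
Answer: 32/19 ≈ 1.6842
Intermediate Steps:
n = 0 (n = -1*(-5) - 5 = 5 - 5 = 0)
w(-5, -1)*r((-2 - 4)², n) = (-3 - 5)²/(2 + (-2 - 4)²) = (-8)²/(2 + (-6)²) = 64/(2 + 36) = 64/38 = 64*(1/38) = 32/19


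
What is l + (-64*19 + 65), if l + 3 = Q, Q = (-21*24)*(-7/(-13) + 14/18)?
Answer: -23626/13 ≈ -1817.4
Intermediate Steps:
Q = -8624/13 (Q = -504*(-7*(-1/13) + 14*(1/18)) = -504*(7/13 + 7/9) = -504*154/117 = -8624/13 ≈ -663.38)
l = -8663/13 (l = -3 - 8624/13 = -8663/13 ≈ -666.38)
l + (-64*19 + 65) = -8663/13 + (-64*19 + 65) = -8663/13 + (-1216 + 65) = -8663/13 - 1151 = -23626/13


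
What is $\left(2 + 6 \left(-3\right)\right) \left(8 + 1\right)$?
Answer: $-144$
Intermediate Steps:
$\left(2 + 6 \left(-3\right)\right) \left(8 + 1\right) = \left(2 - 18\right) 9 = \left(-16\right) 9 = -144$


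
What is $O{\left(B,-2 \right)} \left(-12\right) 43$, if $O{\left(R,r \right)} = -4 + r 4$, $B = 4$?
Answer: $6192$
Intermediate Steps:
$O{\left(R,r \right)} = -4 + 4 r$
$O{\left(B,-2 \right)} \left(-12\right) 43 = \left(-4 + 4 \left(-2\right)\right) \left(-12\right) 43 = \left(-4 - 8\right) \left(-12\right) 43 = \left(-12\right) \left(-12\right) 43 = 144 \cdot 43 = 6192$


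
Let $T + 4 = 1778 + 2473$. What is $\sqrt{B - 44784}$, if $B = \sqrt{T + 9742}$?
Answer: $\sqrt{-44784 + \sqrt{13989}} \approx 211.34 i$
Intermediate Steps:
$T = 4247$ ($T = -4 + \left(1778 + 2473\right) = -4 + 4251 = 4247$)
$B = \sqrt{13989}$ ($B = \sqrt{4247 + 9742} = \sqrt{13989} \approx 118.28$)
$\sqrt{B - 44784} = \sqrt{\sqrt{13989} - 44784} = \sqrt{-44784 + \sqrt{13989}}$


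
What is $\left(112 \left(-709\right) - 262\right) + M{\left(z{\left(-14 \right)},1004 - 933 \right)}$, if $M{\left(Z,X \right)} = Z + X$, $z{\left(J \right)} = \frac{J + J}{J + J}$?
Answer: $-79598$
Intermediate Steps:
$z{\left(J \right)} = 1$ ($z{\left(J \right)} = \frac{2 J}{2 J} = 2 J \frac{1}{2 J} = 1$)
$M{\left(Z,X \right)} = X + Z$
$\left(112 \left(-709\right) - 262\right) + M{\left(z{\left(-14 \right)},1004 - 933 \right)} = \left(112 \left(-709\right) - 262\right) + \left(\left(1004 - 933\right) + 1\right) = \left(-79408 - 262\right) + \left(\left(1004 - 933\right) + 1\right) = -79670 + \left(71 + 1\right) = -79670 + 72 = -79598$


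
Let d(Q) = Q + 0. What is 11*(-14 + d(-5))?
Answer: -209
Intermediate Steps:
d(Q) = Q
11*(-14 + d(-5)) = 11*(-14 - 5) = 11*(-19) = -209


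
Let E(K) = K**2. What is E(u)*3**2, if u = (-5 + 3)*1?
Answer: 36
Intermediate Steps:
u = -2 (u = -2*1 = -2)
E(u)*3**2 = (-2)**2*3**2 = 4*9 = 36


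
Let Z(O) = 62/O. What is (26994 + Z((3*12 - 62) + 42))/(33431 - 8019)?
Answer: 215983/203296 ≈ 1.0624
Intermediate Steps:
(26994 + Z((3*12 - 62) + 42))/(33431 - 8019) = (26994 + 62/((3*12 - 62) + 42))/(33431 - 8019) = (26994 + 62/((36 - 62) + 42))/25412 = (26994 + 62/(-26 + 42))*(1/25412) = (26994 + 62/16)*(1/25412) = (26994 + 62*(1/16))*(1/25412) = (26994 + 31/8)*(1/25412) = (215983/8)*(1/25412) = 215983/203296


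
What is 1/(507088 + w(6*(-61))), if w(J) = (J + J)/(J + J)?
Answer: 1/507089 ≈ 1.9720e-6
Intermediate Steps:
w(J) = 1 (w(J) = (2*J)/((2*J)) = (2*J)*(1/(2*J)) = 1)
1/(507088 + w(6*(-61))) = 1/(507088 + 1) = 1/507089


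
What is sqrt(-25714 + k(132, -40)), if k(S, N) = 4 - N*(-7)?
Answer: I*sqrt(25990) ≈ 161.21*I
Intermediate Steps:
k(S, N) = 4 + 7*N
sqrt(-25714 + k(132, -40)) = sqrt(-25714 + (4 + 7*(-40))) = sqrt(-25714 + (4 - 280)) = sqrt(-25714 - 276) = sqrt(-25990) = I*sqrt(25990)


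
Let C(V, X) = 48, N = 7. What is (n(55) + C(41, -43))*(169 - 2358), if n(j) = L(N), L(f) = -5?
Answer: -94127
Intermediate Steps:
n(j) = -5
(n(55) + C(41, -43))*(169 - 2358) = (-5 + 48)*(169 - 2358) = 43*(-2189) = -94127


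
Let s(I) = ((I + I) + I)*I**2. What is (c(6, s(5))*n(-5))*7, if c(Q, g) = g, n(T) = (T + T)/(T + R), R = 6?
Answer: -26250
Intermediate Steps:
s(I) = 3*I**3 (s(I) = (2*I + I)*I**2 = (3*I)*I**2 = 3*I**3)
n(T) = 2*T/(6 + T) (n(T) = (T + T)/(T + 6) = (2*T)/(6 + T) = 2*T/(6 + T))
(c(6, s(5))*n(-5))*7 = ((3*5**3)*(2*(-5)/(6 - 5)))*7 = ((3*125)*(2*(-5)/1))*7 = (375*(2*(-5)*1))*7 = (375*(-10))*7 = -3750*7 = -26250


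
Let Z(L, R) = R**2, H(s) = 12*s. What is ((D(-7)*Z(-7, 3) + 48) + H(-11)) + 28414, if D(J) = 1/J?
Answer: 198301/7 ≈ 28329.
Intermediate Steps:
((D(-7)*Z(-7, 3) + 48) + H(-11)) + 28414 = ((3**2/(-7) + 48) + 12*(-11)) + 28414 = ((-1/7*9 + 48) - 132) + 28414 = ((-9/7 + 48) - 132) + 28414 = (327/7 - 132) + 28414 = -597/7 + 28414 = 198301/7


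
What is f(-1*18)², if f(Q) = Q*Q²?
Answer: 34012224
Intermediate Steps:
f(Q) = Q³
f(-1*18)² = ((-1*18)³)² = ((-18)³)² = (-5832)² = 34012224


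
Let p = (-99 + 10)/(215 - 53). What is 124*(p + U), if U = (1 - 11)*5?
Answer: -507718/81 ≈ -6268.1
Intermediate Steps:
p = -89/162 ≈ -0.54938
U = -50 (U = -10*5 = -50)
124*(p + U) = 124*(-89/162 - 50) = 124*(-8189/162) = -507718/81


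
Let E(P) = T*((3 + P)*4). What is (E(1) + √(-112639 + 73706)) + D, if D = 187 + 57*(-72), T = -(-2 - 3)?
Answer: -3837 + I*√38933 ≈ -3837.0 + 197.31*I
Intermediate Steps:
T = 5 (T = -1*(-5) = 5)
E(P) = 60 + 20*P (E(P) = 5*((3 + P)*4) = 5*(12 + 4*P) = 60 + 20*P)
D = -3917 (D = 187 - 4104 = -3917)
(E(1) + √(-112639 + 73706)) + D = ((60 + 20*1) + √(-112639 + 73706)) - 3917 = ((60 + 20) + √(-38933)) - 3917 = (80 + I*√38933) - 3917 = -3837 + I*√38933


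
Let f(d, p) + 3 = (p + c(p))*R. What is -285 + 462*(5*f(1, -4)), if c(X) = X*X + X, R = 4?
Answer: 66705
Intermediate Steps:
c(X) = X + X² (c(X) = X² + X = X + X²)
f(d, p) = -3 + 4*p + 4*p*(1 + p) (f(d, p) = -3 + (p + p*(1 + p))*4 = -3 + (4*p + 4*p*(1 + p)) = -3 + 4*p + 4*p*(1 + p))
-285 + 462*(5*f(1, -4)) = -285 + 462*(5*(-3 + 4*(-4)² + 8*(-4))) = -285 + 462*(5*(-3 + 4*16 - 32)) = -285 + 462*(5*(-3 + 64 - 32)) = -285 + 462*(5*29) = -285 + 462*145 = -285 + 66990 = 66705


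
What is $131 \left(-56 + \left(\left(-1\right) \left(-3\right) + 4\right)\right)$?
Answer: $-6419$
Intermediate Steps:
$131 \left(-56 + \left(\left(-1\right) \left(-3\right) + 4\right)\right) = 131 \left(-56 + \left(3 + 4\right)\right) = 131 \left(-56 + 7\right) = 131 \left(-49\right) = -6419$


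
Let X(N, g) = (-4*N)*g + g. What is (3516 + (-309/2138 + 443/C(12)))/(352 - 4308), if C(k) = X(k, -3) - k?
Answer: -970627105/1091072712 ≈ -0.88961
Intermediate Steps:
X(N, g) = g - 4*N*g (X(N, g) = -4*N*g + g = g - 4*N*g)
C(k) = -3 + 11*k (C(k) = -3*(1 - 4*k) - k = (-3 + 12*k) - k = -3 + 11*k)
(3516 + (-309/2138 + 443/C(12)))/(352 - 4308) = (3516 + (-309/2138 + 443/(-3 + 11*12)))/(352 - 4308) = (3516 + (-309*1/2138 + 443/(-3 + 132)))/(-3956) = (3516 + (-309/2138 + 443/129))*(-1/3956) = (3516 + 907273/275802)*(-1/3956) = (970627105/275802)*(-1/3956) = -970627105/1091072712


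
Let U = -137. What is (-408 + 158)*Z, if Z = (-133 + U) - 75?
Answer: 86250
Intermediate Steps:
Z = -345 (Z = (-133 - 137) - 75 = -270 - 75 = -345)
(-408 + 158)*Z = (-408 + 158)*(-345) = -250*(-345) = 86250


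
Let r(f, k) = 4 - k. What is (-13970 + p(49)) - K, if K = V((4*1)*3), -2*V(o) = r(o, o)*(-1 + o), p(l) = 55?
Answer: -13959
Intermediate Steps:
V(o) = -(-1 + o)*(4 - o)/2 (V(o) = -(4 - o)*(-1 + o)/2 = -(-1 + o)*(4 - o)/2)
K = 44 (K = (-1 + (4*1)*3)*(-4 + (4*1)*3)/2 = (-1 + 4*3)*(-4 + 4*3)/2 = (-1 + 12)*(-4 + 12)/2 = (1/2)*11*8 = 44)
(-13970 + p(49)) - K = (-13970 + 55) - 1*44 = -13915 - 44 = -13959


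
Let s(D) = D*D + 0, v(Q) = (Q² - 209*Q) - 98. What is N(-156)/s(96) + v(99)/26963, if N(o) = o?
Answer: -8789303/20707584 ≈ -0.42445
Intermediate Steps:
v(Q) = -98 + Q² - 209*Q
s(D) = D² (s(D) = D² + 0 = D²)
N(-156)/s(96) + v(99)/26963 = -156/(96²) + (-98 + 99² - 209*99)/26963 = -156/9216 + (-98 + 9801 - 20691)*(1/26963) = -156*1/9216 - 10988*1/26963 = -13/768 - 10988/26963 = -8789303/20707584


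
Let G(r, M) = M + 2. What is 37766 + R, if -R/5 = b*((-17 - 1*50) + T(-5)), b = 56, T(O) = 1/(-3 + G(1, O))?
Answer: 169718/3 ≈ 56573.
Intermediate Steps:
G(r, M) = 2 + M
T(O) = 1/(-1 + O) (T(O) = 1/(-3 + (2 + O)) = 1/(-1 + O))
R = 56420/3 (R = -280*((-17 - 1*50) + 1/(-1 - 5)) = -280*((-17 - 50) + 1/(-6)) = -280*(-67 - ⅙) = -280*(-403)/6 = -5*(-11284/3) = 56420/3 ≈ 18807.)
37766 + R = 37766 + 56420/3 = 169718/3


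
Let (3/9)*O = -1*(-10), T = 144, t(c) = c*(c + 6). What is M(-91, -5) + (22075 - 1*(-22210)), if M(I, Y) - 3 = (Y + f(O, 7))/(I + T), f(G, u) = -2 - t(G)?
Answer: 2346177/53 ≈ 44268.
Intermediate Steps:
t(c) = c*(6 + c)
O = 30 (O = 3*(-1*(-10)) = 3*10 = 30)
f(G, u) = -2 - G*(6 + G)
M(I, Y) = 3 + (-1082 + Y)/(144 + I) (M(I, Y) = 3 + (Y + (-2 - 1*30*(6 + 30)))/(I + 144) = 3 + (Y + (-2 - 1*30*36))/(144 + I) = 3 + (Y + (-2 - 1080))/(144 + I) = 3 + (Y - 1082)/(144 + I) = 3 + (-1082 + Y)/(144 + I))
M(-91, -5) + (22075 - 1*(-22210)) = (-650 - 5 + 3*(-91))/(144 - 91) + (22075 - 1*(-22210)) = (-650 - 5 - 273)/53 + (22075 + 22210) = (1/53)*(-928) + 44285 = -928/53 + 44285 = 2346177/53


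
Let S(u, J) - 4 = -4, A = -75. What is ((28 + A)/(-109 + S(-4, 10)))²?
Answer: 2209/11881 ≈ 0.18593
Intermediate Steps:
S(u, J) = 0 (S(u, J) = 4 - 4 = 0)
((28 + A)/(-109 + S(-4, 10)))² = ((28 - 75)/(-109 + 0))² = (-47/(-109))² = (-47*(-1/109))² = (47/109)² = 2209/11881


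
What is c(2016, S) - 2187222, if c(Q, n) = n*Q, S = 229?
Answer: -1725558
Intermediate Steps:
c(Q, n) = Q*n
c(2016, S) - 2187222 = 2016*229 - 2187222 = 461664 - 2187222 = -1725558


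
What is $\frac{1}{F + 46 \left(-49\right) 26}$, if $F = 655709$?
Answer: $\frac{1}{597105} \approx 1.6747 \cdot 10^{-6}$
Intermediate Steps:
$\frac{1}{F + 46 \left(-49\right) 26} = \frac{1}{655709 + 46 \left(-49\right) 26} = \frac{1}{655709 - 58604} = \frac{1}{597105}$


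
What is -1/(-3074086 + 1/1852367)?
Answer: 1852367/5694335461561 ≈ 3.2530e-7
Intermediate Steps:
-1/(-3074086 + 1/1852367) = -1/(-5694335461561/1852367) = -1*(-1852367/5694335461561) = 1852367/5694335461561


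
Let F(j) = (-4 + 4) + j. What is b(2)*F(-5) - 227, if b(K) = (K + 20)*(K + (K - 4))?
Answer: -227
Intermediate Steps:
F(j) = j (F(j) = 0 + j = j)
b(K) = (-4 + 2*K)*(20 + K) (b(K) = (20 + K)*(K + (-4 + K)) = (20 + K)*(-4 + 2*K) = (-4 + 2*K)*(20 + K))
b(2)*F(-5) - 227 = (-80 + 2*2² + 36*2)*(-5) - 227 = (-80 + 2*4 + 72)*(-5) - 227 = (-80 + 8 + 72)*(-5) - 227 = 0*(-5) - 227 = 0 - 227 = -227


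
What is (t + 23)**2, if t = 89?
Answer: 12544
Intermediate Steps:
(t + 23)**2 = (89 + 23)**2 = 112**2 = 12544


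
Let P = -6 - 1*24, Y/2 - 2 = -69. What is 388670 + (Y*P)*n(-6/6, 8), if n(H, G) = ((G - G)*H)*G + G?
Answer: 420830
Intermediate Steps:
n(H, G) = G (n(H, G) = (0*H)*G + G = 0*G + G = 0 + G = G)
Y = -134 (Y = 4 + 2*(-69) = 4 - 138 = -134)
P = -30 (P = -6 - 24 = -30)
388670 + (Y*P)*n(-6/6, 8) = 388670 - 134*(-30)*8 = 388670 + 4020*8 = 388670 + 32160 = 420830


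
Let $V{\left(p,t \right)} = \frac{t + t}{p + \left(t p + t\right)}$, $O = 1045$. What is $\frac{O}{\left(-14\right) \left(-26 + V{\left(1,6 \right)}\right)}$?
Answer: $\frac{13585}{4564} \approx 2.9766$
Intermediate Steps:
$V{\left(p,t \right)} = \frac{2 t}{p + t + p t}$ ($V{\left(p,t \right)} = \frac{2 t}{p + \left(p t + t\right)} = \frac{2 t}{p + \left(t + p t\right)} = \frac{2 t}{p + t + p t}$)
$\frac{O}{\left(-14\right) \left(-26 + V{\left(1,6 \right)}\right)} = \frac{1045}{\left(-14\right) \left(-26 + 2 \cdot 6 \frac{1}{1 + 6 + 1 \cdot 6}\right)} = \frac{1045}{\left(-14\right) \left(-26 + 2 \cdot 6 \frac{1}{1 + 6 + 6}\right)} = \frac{1045}{\left(-14\right) \left(-26 + 2 \cdot 6 \cdot \frac{1}{13}\right)} = \frac{1045}{\left(-14\right) \left(-26 + \frac{12}{13}\right)} = \frac{1045}{\left(-14\right) \left(- \frac{326}{13}\right)} = \frac{1045}{\frac{4564}{13}} = 1045 \cdot \frac{13}{4564} = \frac{13585}{4564}$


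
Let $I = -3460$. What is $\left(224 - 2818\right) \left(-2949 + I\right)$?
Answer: $16624946$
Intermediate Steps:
$\left(224 - 2818\right) \left(-2949 + I\right) = \left(224 - 2818\right) \left(-2949 - 3460\right) = \left(-2594\right) \left(-6409\right) = 16624946$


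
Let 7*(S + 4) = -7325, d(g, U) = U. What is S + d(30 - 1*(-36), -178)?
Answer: -8599/7 ≈ -1228.4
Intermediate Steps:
S = -7353/7 (S = -4 + (⅐)*(-7325) = -4 - 7325/7 = -7353/7 ≈ -1050.4)
S + d(30 - 1*(-36), -178) = -7353/7 - 178 = -8599/7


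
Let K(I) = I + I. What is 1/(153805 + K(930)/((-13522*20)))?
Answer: 13522/2079751117 ≈ 6.5017e-6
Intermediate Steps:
K(I) = 2*I
1/(153805 + K(930)/((-13522*20))) = 1/(153805 + (2*930)/((-13522*20))) = 1/(153805 + 1860/(-270440)) = 1/(153805 + 1860*(-1/270440)) = 1/(153805 - 93/13522) = 1/(2079751117/13522) = 13522/2079751117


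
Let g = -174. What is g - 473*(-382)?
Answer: 180512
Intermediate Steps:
g - 473*(-382) = -174 - 473*(-382) = -174 + 180686 = 180512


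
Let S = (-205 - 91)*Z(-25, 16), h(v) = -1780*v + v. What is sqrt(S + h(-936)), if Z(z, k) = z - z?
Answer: 6*sqrt(46254) ≈ 1290.4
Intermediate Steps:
Z(z, k) = 0
h(v) = -1779*v
S = 0 (S = (-205 - 91)*0 = -296*0 = 0)
sqrt(S + h(-936)) = sqrt(0 - 1779*(-936)) = sqrt(0 + 1665144) = sqrt(1665144) = 6*sqrt(46254)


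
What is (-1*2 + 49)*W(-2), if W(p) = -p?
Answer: 94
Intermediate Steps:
(-1*2 + 49)*W(-2) = (-1*2 + 49)*(-1*(-2)) = (-2 + 49)*2 = 47*2 = 94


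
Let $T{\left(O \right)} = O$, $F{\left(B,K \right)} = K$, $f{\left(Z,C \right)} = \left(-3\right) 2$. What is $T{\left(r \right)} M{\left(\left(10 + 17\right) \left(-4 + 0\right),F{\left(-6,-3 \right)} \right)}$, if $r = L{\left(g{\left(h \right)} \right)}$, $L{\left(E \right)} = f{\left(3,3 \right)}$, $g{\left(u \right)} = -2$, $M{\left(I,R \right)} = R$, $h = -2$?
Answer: $18$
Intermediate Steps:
$f{\left(Z,C \right)} = -6$
$L{\left(E \right)} = -6$
$r = -6$
$T{\left(r \right)} M{\left(\left(10 + 17\right) \left(-4 + 0\right),F{\left(-6,-3 \right)} \right)} = \left(-6\right) \left(-3\right) = 18$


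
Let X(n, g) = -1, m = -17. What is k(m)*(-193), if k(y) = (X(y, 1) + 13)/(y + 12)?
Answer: 2316/5 ≈ 463.20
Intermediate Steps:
k(y) = 12/(12 + y) (k(y) = (-1 + 13)/(y + 12) = 12/(12 + y))
k(m)*(-193) = (12/(12 - 17))*(-193) = (12/(-5))*(-193) = (12*(-⅕))*(-193) = -12/5*(-193) = 2316/5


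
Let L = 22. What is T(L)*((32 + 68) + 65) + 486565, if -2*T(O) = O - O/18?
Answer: 2909105/6 ≈ 4.8485e+5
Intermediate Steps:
T(O) = -17*O/36 (T(O) = -(O - O/18)/2 = -17*O/36)
T(L)*((32 + 68) + 65) + 486565 = (-17/36*22)*((32 + 68) + 65) + 486565 = -187*(100 + 65)/18 + 486565 = -187/18*165 + 486565 = -10285/6 + 486565 = 2909105/6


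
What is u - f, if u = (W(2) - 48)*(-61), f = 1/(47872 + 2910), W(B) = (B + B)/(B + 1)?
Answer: 433678277/152346 ≈ 2846.7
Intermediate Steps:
W(B) = 2*B/(1 + B) (W(B) = (2*B)/(1 + B) = 2*B/(1 + B))
f = 1/50782 ≈ 1.9692e-5
u = 8540/3 (u = (2*2/(1 + 2) - 48)*(-61) = (2*2/3 - 48)*(-61) = (2*2*(1/3) - 48)*(-61) = (4/3 - 48)*(-61) = -140/3*(-61) = 8540/3 ≈ 2846.7)
u - f = 8540/3 - 1*1/50782 = 8540/3 - 1/50782 = 433678277/152346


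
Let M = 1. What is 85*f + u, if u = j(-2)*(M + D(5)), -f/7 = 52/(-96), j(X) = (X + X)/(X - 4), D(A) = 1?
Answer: 2589/8 ≈ 323.63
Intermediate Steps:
j(X) = 2*X/(-4 + X) (j(X) = (2*X)/(-4 + X) = 2*X/(-4 + X))
f = 91/24 (f = -364/(-96) = -364*(-1)/96 = -7*(-13/24) = 91/24 ≈ 3.7917)
u = 4/3 (u = (2*(-2)/(-4 - 2))*(1 + 1) = (2*(-2)/(-6))*2 = (2*(-2)*(-⅙))*2 = (⅔)*2 = 4/3 ≈ 1.3333)
85*f + u = 85*(91/24) + 4/3 = 7735/24 + 4/3 = 2589/8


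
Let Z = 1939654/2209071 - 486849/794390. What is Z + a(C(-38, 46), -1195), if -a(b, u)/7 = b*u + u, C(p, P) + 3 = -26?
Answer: -411023760038298019/1754863911690 ≈ -2.3422e+5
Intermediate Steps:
Z = 465357733781/1754863911690 (Z = 1939654*(1/2209071) - 486849*1/794390 = 1939654/2209071 - 486849/794390 = 465357733781/1754863911690 ≈ 0.26518)
C(p, P) = -29 (C(p, P) = -3 - 26 = -29)
a(b, u) = -7*u - 7*b*u (a(b, u) = -7*(b*u + u) = -7*(u + b*u) = -7*u - 7*b*u)
Z + a(C(-38, 46), -1195) = 465357733781/1754863911690 - 7*(-1195)*(1 - 29) = 465357733781/1754863911690 - 7*(-1195)*(-28) = 465357733781/1754863911690 - 234220 = -411023760038298019/1754863911690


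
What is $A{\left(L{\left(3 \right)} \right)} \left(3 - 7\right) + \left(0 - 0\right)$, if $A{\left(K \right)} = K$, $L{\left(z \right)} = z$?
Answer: $-12$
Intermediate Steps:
$A{\left(L{\left(3 \right)} \right)} \left(3 - 7\right) + \left(0 - 0\right) = 3 \left(3 - 7\right) + \left(0 - 0\right) = 3 \left(3 - 7\right) + \left(0 + 0\right) = 3 \left(-4\right) + 0 = -12 + 0 = -12$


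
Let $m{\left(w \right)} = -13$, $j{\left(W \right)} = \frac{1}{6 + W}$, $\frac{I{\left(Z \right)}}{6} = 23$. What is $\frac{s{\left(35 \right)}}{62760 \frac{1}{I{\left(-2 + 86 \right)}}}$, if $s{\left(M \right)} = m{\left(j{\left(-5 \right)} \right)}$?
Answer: $- \frac{299}{10460} \approx -0.028585$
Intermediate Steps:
$I{\left(Z \right)} = 138$ ($I{\left(Z \right)} = 6 \cdot 23 = 138$)
$s{\left(M \right)} = -13$
$\frac{s{\left(35 \right)}}{62760 \frac{1}{I{\left(-2 + 86 \right)}}} = - \frac{13}{62760 \cdot \frac{1}{138}} = - \frac{13}{\frac{10460}{23}} = \left(-13\right) \frac{23}{10460} = - \frac{299}{10460}$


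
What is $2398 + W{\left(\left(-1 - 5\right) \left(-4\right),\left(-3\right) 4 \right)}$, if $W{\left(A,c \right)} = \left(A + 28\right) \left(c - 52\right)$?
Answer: $-930$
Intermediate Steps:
$W{\left(A,c \right)} = \left(-52 + c\right) \left(28 + A\right)$ ($W{\left(A,c \right)} = \left(28 + A\right) \left(-52 + c\right) = \left(-52 + c\right) \left(28 + A\right)$)
$2398 + W{\left(\left(-1 - 5\right) \left(-4\right),\left(-3\right) 4 \right)} = 2398 - \left(1456 - \left(-1 - 5\right) \left(-4\right) \left(\left(-3\right) 4\right) - \left(-84\right) 4 + 52 \left(-1 - 5\right) \left(-4\right)\right) = 2398 + \left(-1456 - 52 \left(\left(-6\right) \left(-4\right)\right) + 28 \left(-12\right) + \left(-6\right) \left(-4\right) \left(-12\right)\right) = 2398 - 3328 = -930$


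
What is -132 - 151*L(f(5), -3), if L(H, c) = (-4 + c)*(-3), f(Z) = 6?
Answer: -3303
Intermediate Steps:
L(H, c) = 12 - 3*c
-132 - 151*L(f(5), -3) = -132 - 151*(12 - 3*(-3)) = -132 - 151*(12 + 9) = -132 - 151*21 = -132 - 3171 = -3303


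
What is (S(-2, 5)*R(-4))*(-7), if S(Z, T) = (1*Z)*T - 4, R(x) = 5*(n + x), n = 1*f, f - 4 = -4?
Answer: -1960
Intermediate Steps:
f = 0 (f = 4 - 4 = 0)
n = 0 (n = 1*0 = 0)
R(x) = 5*x (R(x) = 5*(0 + x) = 5*x)
S(Z, T) = -4 + T*Z (S(Z, T) = Z*T - 4 = T*Z - 4 = -4 + T*Z)
(S(-2, 5)*R(-4))*(-7) = ((-4 + 5*(-2))*(5*(-4)))*(-7) = ((-4 - 10)*(-20))*(-7) = -14*(-20)*(-7) = 280*(-7) = -1960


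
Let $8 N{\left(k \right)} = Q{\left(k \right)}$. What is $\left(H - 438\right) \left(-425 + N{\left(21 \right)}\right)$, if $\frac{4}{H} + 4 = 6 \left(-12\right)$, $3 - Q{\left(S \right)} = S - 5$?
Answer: $\frac{28406399}{152} \approx 1.8688 \cdot 10^{5}$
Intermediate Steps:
$Q{\left(S \right)} = 8 - S$ ($Q{\left(S \right)} = 3 - \left(S - 5\right) = 3 - \left(-5 + S\right) = 8 - S$)
$N{\left(k \right)} = 1 - \frac{k}{8}$ ($N{\left(k \right)} = \frac{8 - k}{8} = 1 - \frac{k}{8}$)
$H = - \frac{1}{19}$ ($H = \frac{4}{-4 + 6 \left(-12\right)} = \frac{4}{-4 - 72} = \frac{4}{-76} = 4 \left(- \frac{1}{76}\right) = - \frac{1}{19} \approx -0.052632$)
$\left(H - 438\right) \left(-425 + N{\left(21 \right)}\right) = \left(- \frac{1}{19} - 438\right) \left(-425 + \left(1 - \frac{21}{8}\right)\right) = - \frac{8323 \left(-425 + \left(1 - \frac{21}{8}\right)\right)}{19} = - \frac{8323 \left(-425 - \frac{13}{8}\right)}{19} = \left(- \frac{8323}{19}\right) \left(- \frac{3413}{8}\right) = \frac{28406399}{152}$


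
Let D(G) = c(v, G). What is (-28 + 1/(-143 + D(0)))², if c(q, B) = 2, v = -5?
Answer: 15594601/19881 ≈ 784.40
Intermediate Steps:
D(G) = 2
(-28 + 1/(-143 + D(0)))² = (-28 + 1/(-143 + 2))² = (-28 + 1/(-141))² = (-28 - 1/141)² = (-3949/141)² = 15594601/19881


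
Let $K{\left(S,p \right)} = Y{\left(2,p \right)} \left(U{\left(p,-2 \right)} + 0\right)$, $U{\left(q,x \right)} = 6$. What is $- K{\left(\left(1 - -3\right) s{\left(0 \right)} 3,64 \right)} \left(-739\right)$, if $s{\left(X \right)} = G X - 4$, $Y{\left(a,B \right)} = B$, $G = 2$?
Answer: $283776$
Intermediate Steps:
$s{\left(X \right)} = -4 + 2 X$ ($s{\left(X \right)} = 2 X - 4 = -4 + 2 X$)
$K{\left(S,p \right)} = 6 p$ ($K{\left(S,p \right)} = p \left(6 + 0\right) = p 6 = 6 p$)
$- K{\left(\left(1 - -3\right) s{\left(0 \right)} 3,64 \right)} \left(-739\right) = - 6 \cdot 64 \left(-739\right) = \left(-1\right) 384 \left(-739\right) = \left(-384\right) \left(-739\right) = 283776$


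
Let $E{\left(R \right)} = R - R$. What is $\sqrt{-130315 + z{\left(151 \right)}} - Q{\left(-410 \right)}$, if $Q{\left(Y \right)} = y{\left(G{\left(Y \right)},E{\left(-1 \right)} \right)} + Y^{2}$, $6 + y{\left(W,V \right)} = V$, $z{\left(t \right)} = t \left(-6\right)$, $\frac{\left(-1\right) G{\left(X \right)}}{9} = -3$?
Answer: $-168094 + i \sqrt{131221} \approx -1.6809 \cdot 10^{5} + 362.24 i$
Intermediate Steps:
$E{\left(R \right)} = 0$
$G{\left(X \right)} = 27$ ($G{\left(X \right)} = \left(-9\right) \left(-3\right) = 27$)
$z{\left(t \right)} = - 6 t$
$y{\left(W,V \right)} = -6 + V$
$Q{\left(Y \right)} = -6 + Y^{2}$ ($Q{\left(Y \right)} = \left(-6 + 0\right) + Y^{2} = -6 + Y^{2}$)
$\sqrt{-130315 + z{\left(151 \right)}} - Q{\left(-410 \right)} = \sqrt{-130315 - 906} - \left(-6 + \left(-410\right)^{2}\right) = \sqrt{-130315 - 906} - \left(-6 + 168100\right) = \sqrt{-131221} - 168094 = i \sqrt{131221} - 168094 = -168094 + i \sqrt{131221}$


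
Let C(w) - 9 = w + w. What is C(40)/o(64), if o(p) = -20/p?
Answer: -1424/5 ≈ -284.80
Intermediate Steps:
C(w) = 9 + 2*w (C(w) = 9 + (w + w) = 9 + 2*w)
C(40)/o(64) = (9 + 2*40)/((-20/64)) = (9 + 80)/((-20*1/64)) = 89/(-5/16) = 89*(-16/5) = -1424/5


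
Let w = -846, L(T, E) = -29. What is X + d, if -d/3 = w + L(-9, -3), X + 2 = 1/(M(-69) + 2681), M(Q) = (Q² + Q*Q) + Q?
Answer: 31827483/12134 ≈ 2623.0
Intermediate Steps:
M(Q) = Q + 2*Q² (M(Q) = (Q² + Q²) + Q = 2*Q² + Q = Q + 2*Q²)
X = -24267/12134 (X = -2 + 1/(-69*(1 + 2*(-69)) + 2681) = -2 + 1/(-69*(1 - 138) + 2681) = -2 + 1/(-69*(-137) + 2681) = -2 + 1/(9453 + 2681) = -2 + 1/12134 = -24267/12134 ≈ -1.9999)
d = 2625 (d = -3*(-846 - 29) = -3*(-875) = 2625)
X + d = -24267/12134 + 2625 = 31827483/12134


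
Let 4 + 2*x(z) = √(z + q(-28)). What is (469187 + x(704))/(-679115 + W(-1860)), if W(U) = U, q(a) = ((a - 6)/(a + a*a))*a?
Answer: -93837/136195 - √57126/12257550 ≈ -0.68901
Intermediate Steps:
q(a) = a*(-6 + a)/(a + a²) (q(a) = ((-6 + a)/(a + a²))*a = a*(-6 + a)/(a + a²))
x(z) = -2 + √(34/27 + z)/2 (x(z) = -2 + √(z + (-6 - 28)/(1 - 28))/2 = -2 + √(z - 34/(-27))/2 = -2 + √(z - 1/27*(-34))/2 = -2 + √(z + 34/27)/2 = -2 + √(34/27 + z)/2)
(469187 + x(704))/(-679115 + W(-1860)) = (469187 + (-2 + √(102 + 81*704)/18))/(-679115 - 1860) = (469187 + (-2 + √(102 + 57024)/18))/(-680975) = (469187 + (-2 + √57126/18))*(-1/680975) = (469185 + √57126/18)*(-1/680975) = -93837/136195 - √57126/12257550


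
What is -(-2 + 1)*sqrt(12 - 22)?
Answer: I*sqrt(10) ≈ 3.1623*I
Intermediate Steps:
-(-2 + 1)*sqrt(12 - 22) = -(-1)*sqrt(-10) = -(-1)*I*sqrt(10) = I*sqrt(10)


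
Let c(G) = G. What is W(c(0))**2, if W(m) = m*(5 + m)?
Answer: 0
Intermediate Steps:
W(c(0))**2 = (0*(5 + 0))**2 = (0*5)**2 = 0**2 = 0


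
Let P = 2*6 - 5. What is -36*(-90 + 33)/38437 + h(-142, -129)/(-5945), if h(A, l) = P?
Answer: 627899/12026735 ≈ 0.052209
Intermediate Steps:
P = 7 (P = 12 - 5 = 7)
h(A, l) = 7
-36*(-90 + 33)/38437 + h(-142, -129)/(-5945) = -36*(-90 + 33)/38437 + 7/(-5945) = -36*(-57)*(1/38437) + 7*(-1/5945) = 2052*(1/38437) - 7/5945 = 108/2023 - 7/5945 = 627899/12026735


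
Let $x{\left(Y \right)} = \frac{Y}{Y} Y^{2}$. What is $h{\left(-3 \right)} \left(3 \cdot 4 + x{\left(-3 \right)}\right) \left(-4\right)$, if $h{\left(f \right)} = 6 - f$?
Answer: $-756$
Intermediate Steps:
$x{\left(Y \right)} = Y^{2}$ ($x{\left(Y \right)} = 1 Y^{2} = Y^{2}$)
$h{\left(-3 \right)} \left(3 \cdot 4 + x{\left(-3 \right)}\right) \left(-4\right) = \left(6 - -3\right) \left(3 \cdot 4 + \left(-3\right)^{2}\right) \left(-4\right) = \left(6 + 3\right) \left(12 + 9\right) \left(-4\right) = 9 \cdot 21 \left(-4\right) = 189 \left(-4\right) = -756$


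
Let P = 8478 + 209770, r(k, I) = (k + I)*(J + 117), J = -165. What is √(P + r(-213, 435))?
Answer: 2*√51898 ≈ 455.62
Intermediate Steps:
r(k, I) = -48*I - 48*k (r(k, I) = (k + I)*(-165 + 117) = (I + k)*(-48) = -48*I - 48*k)
P = 218248
√(P + r(-213, 435)) = √(218248 + (-48*435 - 48*(-213))) = √(218248 + (-20880 + 10224)) = √(218248 - 10656) = √207592 = 2*√51898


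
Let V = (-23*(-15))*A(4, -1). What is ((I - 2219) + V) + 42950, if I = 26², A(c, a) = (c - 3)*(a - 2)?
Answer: 40372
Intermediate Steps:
A(c, a) = (-3 + c)*(-2 + a)
I = 676
V = -1035 (V = (-23*(-15))*(6 - 3*(-1) - 2*4 - 1*4) = 345*(6 + 3 - 8 - 4) = 345*(-3) = -1035)
((I - 2219) + V) + 42950 = ((676 - 2219) - 1035) + 42950 = (-1543 - 1035) + 42950 = -2578 + 42950 = 40372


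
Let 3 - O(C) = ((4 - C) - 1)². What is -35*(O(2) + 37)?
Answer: -1365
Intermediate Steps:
O(C) = 3 - (3 - C)² (O(C) = 3 - ((4 - C) - 1)² = 3 - (3 - C)²)
-35*(O(2) + 37) = -35*((3 - (-3 + 2)²) + 37) = -35*((3 - 1*(-1)²) + 37) = -35*((3 - 1*1) + 37) = -35*((3 - 1) + 37) = -35*(2 + 37) = -35*39 = -1365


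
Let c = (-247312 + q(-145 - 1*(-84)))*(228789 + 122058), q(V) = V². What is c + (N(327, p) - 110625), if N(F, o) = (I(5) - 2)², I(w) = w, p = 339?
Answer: -85463282193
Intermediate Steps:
N(F, o) = 9 (N(F, o) = (5 - 2)² = 3² = 9)
c = -85463171577 (c = (-247312 + (-145 - 1*(-84))²)*(228789 + 122058) = (-247312 + (-145 + 84)²)*350847 = (-247312 + (-61)²)*350847 = (-247312 + 3721)*350847 = -243591*350847 = -85463171577)
c + (N(327, p) - 110625) = -85463171577 + (9 - 110625) = -85463171577 - 110616 = -85463282193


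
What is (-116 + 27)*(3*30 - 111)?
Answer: 1869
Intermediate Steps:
(-116 + 27)*(3*30 - 111) = -89*(90 - 111) = -89*(-21) = 1869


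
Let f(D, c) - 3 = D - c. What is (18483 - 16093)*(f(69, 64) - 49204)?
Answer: -117578440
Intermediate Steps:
f(D, c) = 3 + D - c (f(D, c) = 3 + (D - c) = 3 + D - c)
(18483 - 16093)*(f(69, 64) - 49204) = (18483 - 16093)*((3 + 69 - 1*64) - 49204) = 2390*((3 + 69 - 64) - 49204) = 2390*(8 - 49204) = 2390*(-49196) = -117578440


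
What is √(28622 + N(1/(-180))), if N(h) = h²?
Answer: √927352801/180 ≈ 169.18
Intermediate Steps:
√(28622 + N(1/(-180))) = √(28622 + (1/(-180))²) = √(28622 + (-1/180)²) = √(28622 + 1/32400) = √(927352801/32400) = √927352801/180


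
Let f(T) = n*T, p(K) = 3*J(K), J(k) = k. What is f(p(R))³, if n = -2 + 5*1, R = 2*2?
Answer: 46656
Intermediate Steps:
R = 4
p(K) = 3*K
n = 3 (n = -2 + 5 = 3)
f(T) = 3*T
f(p(R))³ = (3*(3*4))³ = (3*12)³ = 36³ = 46656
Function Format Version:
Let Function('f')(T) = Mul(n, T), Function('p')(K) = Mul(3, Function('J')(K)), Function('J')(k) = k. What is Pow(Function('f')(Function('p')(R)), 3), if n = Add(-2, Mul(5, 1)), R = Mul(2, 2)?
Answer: 46656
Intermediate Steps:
R = 4
Function('p')(K) = Mul(3, K)
n = 3 (n = Add(-2, 5) = 3)
Function('f')(T) = Mul(3, T)
Pow(Function('f')(Function('p')(R)), 3) = Pow(Mul(3, Mul(3, 4)), 3) = Pow(Mul(3, 12), 3) = Pow(36, 3) = 46656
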